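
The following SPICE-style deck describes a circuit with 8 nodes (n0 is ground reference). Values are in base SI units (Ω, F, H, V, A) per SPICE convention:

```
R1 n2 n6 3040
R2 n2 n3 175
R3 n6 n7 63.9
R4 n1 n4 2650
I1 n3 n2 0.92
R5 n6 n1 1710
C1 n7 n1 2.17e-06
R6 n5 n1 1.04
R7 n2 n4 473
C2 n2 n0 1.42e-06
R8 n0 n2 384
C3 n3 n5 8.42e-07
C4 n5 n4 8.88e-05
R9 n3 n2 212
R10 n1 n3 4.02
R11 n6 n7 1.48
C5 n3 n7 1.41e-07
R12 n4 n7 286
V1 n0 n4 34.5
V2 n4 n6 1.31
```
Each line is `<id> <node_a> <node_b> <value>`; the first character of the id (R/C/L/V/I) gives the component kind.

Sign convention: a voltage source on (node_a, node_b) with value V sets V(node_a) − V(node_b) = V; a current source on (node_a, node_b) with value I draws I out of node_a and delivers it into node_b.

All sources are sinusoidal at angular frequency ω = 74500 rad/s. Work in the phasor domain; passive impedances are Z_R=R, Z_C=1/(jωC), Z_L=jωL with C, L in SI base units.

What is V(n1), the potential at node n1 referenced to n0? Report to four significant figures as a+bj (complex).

MNA unknowns: 7 node voltages V₁..V_7 plus 2 source currents (V1, V2)
R1: Y=0.0003289+0.000j on G[2,6]
R2: Y=0.005714+0.000j on G[2,3]
R3: Y=0.01565+0.000j on G[6,7]
R4: Y=0.0003774+0.000j on G[1,4]
I1: z[3]−=0.92, z[2]+=0.92
R5: Y=0.0005848+0.000j on G[6,1]
C1: Y=0.000+0.1617j on G[7,1]
R6: Y=0.9615+0.000j on G[5,1]
R7: Y=0.002114+0.000j on G[2,4]
C2: Y=0.000+0.1058j on G[2,0]
R8: Y=0.002604+0.000j on G[0,2]
C3: Y=0.000+0.06273j on G[3,5]
C4: Y=0.000+6.616j on G[5,4]
R9: Y=0.004717+0.000j on G[3,2]
R10: Y=0.2488+0.000j on G[1,3]
R11: Y=0.6757+0.000j on G[6,7]
C5: Y=0.000+0.01050j on G[3,7]
R12: Y=0.003497+0.000j on G[4,7]
V1: row V0−V4=34.5, i_V1 at 0,4
V2: row V4−V6=1.31, i_V2 at 4,6
solve → V1=-35.05+0.08114j, V2=0.6627-4.148j, V3=-37.03+0.5666j, V4=-34.50+0.000j, V5=-34.52+0.08082j, V6=-35.81+0.000j, V7=-35.79+0.1546j
aux → i_V1=0.4405+0.05931j, i_V2=-0.02451-0.1055j

-35.05+0.08114j V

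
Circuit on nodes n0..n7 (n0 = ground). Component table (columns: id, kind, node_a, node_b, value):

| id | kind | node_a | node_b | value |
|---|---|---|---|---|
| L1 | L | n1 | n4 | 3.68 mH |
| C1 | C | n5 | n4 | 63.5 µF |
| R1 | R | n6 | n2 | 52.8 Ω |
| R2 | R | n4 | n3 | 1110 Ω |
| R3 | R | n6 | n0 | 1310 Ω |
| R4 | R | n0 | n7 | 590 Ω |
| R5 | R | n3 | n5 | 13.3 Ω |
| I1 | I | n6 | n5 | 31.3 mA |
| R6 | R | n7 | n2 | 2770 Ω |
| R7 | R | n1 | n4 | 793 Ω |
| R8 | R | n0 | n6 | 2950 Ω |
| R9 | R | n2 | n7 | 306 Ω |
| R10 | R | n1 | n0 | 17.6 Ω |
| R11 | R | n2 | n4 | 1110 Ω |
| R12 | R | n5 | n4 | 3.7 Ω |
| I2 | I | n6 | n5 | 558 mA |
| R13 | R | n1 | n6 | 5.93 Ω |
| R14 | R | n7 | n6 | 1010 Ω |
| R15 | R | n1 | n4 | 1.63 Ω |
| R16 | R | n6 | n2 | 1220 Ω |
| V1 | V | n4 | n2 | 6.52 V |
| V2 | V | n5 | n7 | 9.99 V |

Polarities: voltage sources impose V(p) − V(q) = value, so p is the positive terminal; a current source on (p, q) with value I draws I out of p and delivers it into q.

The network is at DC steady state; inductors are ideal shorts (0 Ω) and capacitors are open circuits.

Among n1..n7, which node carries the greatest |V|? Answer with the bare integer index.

7

Apply KCL at each of the 7 non-ground nodes and solve the resulting linear system.
Node n1: branches {L1, R7, R10, R13, R15} → V_1 = 0.2905
Node n2: branches {R1, R6, R9, R11, R16, V1} → V_2 = -6.229
Node n3: branches {R2, R5} → V_3 = 2.514
Node n4: branches {L1, C1, R2, R7, R11, R12, R15, V1} → V_4 = 0.2905
Node n5: branches {C1, R5, I1, R12, I2, V2} → V_5 = 2.541
Node n6: branches {R1, R3, I1, R8, I2, R13, R14, R16} → V_6 = -3.521
Node n7: branches {R4, R6, R9, R14, V2} → V_7 = -7.449
Source currents: i(L1)=-0.6593, i(V1)=-0.05496, i(V2)=-0.02094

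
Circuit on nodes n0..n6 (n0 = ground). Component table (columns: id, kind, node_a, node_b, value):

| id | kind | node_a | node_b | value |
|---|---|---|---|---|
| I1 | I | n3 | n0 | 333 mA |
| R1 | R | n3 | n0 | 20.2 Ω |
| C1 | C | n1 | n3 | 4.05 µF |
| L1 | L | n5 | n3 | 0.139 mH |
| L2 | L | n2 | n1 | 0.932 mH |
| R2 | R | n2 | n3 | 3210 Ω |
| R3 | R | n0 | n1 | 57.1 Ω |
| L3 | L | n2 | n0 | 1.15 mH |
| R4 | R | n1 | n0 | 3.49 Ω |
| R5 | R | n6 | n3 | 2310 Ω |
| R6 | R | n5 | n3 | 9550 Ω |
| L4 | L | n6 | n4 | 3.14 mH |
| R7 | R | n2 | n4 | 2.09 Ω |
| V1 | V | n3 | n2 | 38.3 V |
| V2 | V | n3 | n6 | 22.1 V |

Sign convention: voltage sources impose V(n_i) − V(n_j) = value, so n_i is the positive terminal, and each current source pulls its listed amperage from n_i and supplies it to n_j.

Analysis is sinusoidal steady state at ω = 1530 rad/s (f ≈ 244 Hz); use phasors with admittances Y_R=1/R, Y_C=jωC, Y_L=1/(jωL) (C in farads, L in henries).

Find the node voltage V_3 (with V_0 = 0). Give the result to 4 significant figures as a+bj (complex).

37.17-2.644j V

Apply KCL at each of the 6 non-ground nodes and solve the resulting linear system.
Node n1: branches {C1, L2, R3, R4} → V_1 = -2.205-1.680j
Node n2: branches {L2, R2, L3, R7, V1} → V_2 = -1.129-2.644j
Node n3: branches {I1, R1, C1, L1, R2, R5, R6, V1, V2} → V_3 = 37.17-2.644j
Node n4: branches {L4, R7} → V_4 = 1.449-8.570j
Node n5: branches {L1, R6} → V_5 = 37.17-2.644j
Node n6: branches {R5, L4, V2} → V_6 = 15.07-2.644j
Source currents: i(V1)=-3.425+2.722j, i(V2)=1.224-2.835j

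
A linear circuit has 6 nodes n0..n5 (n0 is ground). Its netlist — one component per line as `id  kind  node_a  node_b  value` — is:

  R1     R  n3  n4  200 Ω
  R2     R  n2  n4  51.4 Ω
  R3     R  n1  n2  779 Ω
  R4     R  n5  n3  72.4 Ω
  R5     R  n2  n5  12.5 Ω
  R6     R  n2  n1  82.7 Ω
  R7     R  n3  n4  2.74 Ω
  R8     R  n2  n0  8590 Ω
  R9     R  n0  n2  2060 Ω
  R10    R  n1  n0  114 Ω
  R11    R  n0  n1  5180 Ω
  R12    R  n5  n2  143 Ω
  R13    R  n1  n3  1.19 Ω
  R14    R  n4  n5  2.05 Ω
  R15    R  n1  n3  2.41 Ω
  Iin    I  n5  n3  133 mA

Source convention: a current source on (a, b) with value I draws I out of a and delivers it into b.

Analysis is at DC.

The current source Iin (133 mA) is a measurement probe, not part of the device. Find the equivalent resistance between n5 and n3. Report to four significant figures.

R_eq = 4.211 Ω

Element admittances at DC:
  Y(R1) = 0.005000 S between n3,n4
  Y(R2) = 0.01946 S between n2,n4
  Y(R3) = 0.001284 S between n1,n2
  Y(R4) = 0.01381 S between n5,n3
  Y(R5) = 0.08000 S between n2,n5
  Y(R6) = 0.01209 S between n2,n1
  Y(R7) = 0.3650 S between n3,n4
  Y(R8) = 0.0001164 S between n2,n0
  Y(R9) = 0.0004854 S between n0,n2
  Y(R10) = 0.008772 S between n1,n0
  Y(R11) = 0.0001931 S between n0,n1
  Y(R12) = 0.006993 S between n5,n2
  Y(R13) = 0.8403 S between n1,n3
  Y(R14) = 0.4878 S between n4,n5
  Y(R15) = 0.4149 S between n1,n3
  Iin: injects 0.133 A into n3 (from n5)
Assemble and solve the 5×5 MNA system:
  V(n1)=0.02845  V(n2)=-0.4237  V(n3)=0.03347  V(n4)=-0.2881  V(n5)=-0.5265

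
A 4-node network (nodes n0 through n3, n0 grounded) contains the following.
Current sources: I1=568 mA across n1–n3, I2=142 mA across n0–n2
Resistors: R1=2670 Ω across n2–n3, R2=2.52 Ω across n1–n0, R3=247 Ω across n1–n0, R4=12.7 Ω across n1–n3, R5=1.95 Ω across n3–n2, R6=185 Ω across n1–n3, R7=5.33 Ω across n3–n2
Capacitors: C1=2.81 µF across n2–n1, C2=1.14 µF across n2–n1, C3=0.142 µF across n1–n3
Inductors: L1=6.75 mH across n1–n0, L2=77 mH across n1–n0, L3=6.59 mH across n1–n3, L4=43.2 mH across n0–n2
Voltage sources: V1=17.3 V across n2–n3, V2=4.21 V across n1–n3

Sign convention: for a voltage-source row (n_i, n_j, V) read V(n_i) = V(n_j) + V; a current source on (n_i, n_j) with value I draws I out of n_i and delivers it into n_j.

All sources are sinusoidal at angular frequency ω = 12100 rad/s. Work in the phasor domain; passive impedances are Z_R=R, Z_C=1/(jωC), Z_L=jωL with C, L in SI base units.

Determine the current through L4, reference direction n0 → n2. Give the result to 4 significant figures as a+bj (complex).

Apply KCL at each of the 3 non-ground nodes and solve the resulting linear system.
Node n1: branches {I1, C1, R2, L1, R3, R4, L2, L3, C2, C3, R6, V2} → V_1 = 0.3513+0.07582j
Node n2: branches {R1, C1, C2, L4, R5, R7, I2, V1} → V_2 = 13.44+0.07582j
Node n3: branches {I1, R1, R4, L3, C3, R5, R6, R7, V1, V2} → V_3 = -3.859+0.07582j
Source currents: i(V1)=-11.98-0.5999j, i(V2)=-1.064+0.6455j

-0.0001450+0.02571j A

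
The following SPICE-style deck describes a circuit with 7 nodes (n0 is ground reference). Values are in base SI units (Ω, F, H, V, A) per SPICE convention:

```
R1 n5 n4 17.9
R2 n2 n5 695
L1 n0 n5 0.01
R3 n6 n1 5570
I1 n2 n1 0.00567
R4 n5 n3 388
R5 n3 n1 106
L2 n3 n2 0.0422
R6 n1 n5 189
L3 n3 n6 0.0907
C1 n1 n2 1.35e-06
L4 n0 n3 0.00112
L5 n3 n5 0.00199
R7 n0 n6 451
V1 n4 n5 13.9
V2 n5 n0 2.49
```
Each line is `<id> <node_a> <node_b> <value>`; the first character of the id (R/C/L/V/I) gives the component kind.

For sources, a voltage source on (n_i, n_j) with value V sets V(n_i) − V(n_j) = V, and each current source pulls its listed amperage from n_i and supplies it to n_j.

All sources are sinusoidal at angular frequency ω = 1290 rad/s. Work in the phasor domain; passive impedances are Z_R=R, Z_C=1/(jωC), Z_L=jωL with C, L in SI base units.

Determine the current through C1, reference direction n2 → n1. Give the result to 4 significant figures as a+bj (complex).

8.691e-05-0.001857j A

Apply KCL at each of the 6 non-ground nodes and solve the resulting linear system.
Node n1: branches {R3, I1, R5, R6, C1} → V_1 = 1.847-0.1221j
Node n2: branches {R2, I1, L2, C1} → V_2 = 0.7810-0.1720j
Node n3: branches {R4, R5, L2, L3, L4, L5} → V_3 = 0.8955+0.007485j
Node n4: branches {R1, V1} → V_4 = 16.39+0.000j
Node n5: branches {R1, R2, L1, R4, R6, L5, V1, V2} → V_5 = 2.490+0.000j
Node n6: branches {R3, L3, R7} → V_6 = 0.8446-0.1906j
Source currents: i(V1)=-0.7765+0.000j, i(V2)=-0.007054+0.8133j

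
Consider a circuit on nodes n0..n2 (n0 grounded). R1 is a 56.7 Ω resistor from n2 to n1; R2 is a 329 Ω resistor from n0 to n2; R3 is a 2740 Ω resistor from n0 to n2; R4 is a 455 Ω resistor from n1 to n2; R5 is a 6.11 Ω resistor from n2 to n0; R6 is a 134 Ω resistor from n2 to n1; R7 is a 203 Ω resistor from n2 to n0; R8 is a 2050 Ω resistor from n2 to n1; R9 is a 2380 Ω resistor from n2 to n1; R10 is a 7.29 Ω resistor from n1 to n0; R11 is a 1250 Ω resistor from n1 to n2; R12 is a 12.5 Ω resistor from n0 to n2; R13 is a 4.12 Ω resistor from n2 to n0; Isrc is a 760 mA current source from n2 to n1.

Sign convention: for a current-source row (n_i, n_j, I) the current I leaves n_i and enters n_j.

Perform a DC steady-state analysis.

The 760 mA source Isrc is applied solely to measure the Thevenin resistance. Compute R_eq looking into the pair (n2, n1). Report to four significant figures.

Element admittances at DC:
  Y(R1) = 0.01764 S between n2,n1
  Y(R2) = 0.003040 S between n0,n2
  Y(R3) = 0.0003650 S between n0,n2
  Y(R4) = 0.002198 S between n1,n2
  Y(R5) = 0.1637 S between n2,n0
  Y(R6) = 0.007463 S between n2,n1
  Y(R7) = 0.004926 S between n2,n0
  Y(R8) = 0.0004878 S between n2,n1
  Y(R9) = 0.0004202 S between n2,n1
  Y(R10) = 0.1372 S between n1,n0
  Y(R11) = 0.0008000 S between n1,n2
  Y(R12) = 0.08000 S between n0,n2
  Y(R13) = 0.2427 S between n2,n0
  Isrc: injects 0.76 A into n1 (from n2)
Assemble and solve the 2×2 MNA system:
  V(n1)=4.362  V(n2)=-1.210

R_eq = 7.331 Ω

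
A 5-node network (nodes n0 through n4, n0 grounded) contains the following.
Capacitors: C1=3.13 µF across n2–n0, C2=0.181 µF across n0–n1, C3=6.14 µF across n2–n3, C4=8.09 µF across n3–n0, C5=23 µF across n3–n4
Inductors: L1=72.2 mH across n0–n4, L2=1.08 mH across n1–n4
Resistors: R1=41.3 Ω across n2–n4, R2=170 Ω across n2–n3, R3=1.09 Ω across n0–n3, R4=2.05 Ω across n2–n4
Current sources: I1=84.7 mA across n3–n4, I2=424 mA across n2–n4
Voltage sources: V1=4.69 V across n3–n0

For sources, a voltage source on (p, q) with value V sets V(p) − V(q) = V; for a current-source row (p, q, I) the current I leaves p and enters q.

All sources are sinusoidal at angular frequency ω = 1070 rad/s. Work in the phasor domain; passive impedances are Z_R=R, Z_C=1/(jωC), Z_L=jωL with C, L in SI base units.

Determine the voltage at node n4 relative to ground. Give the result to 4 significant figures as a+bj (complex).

8.014-3.221j V

MNA unknowns: 4 node voltages V₁..V_4 plus 1 source current (V1)
C1: Y=0.000+0.003349j on G[2,0]
L1: Y=0.000-0.01294j on G[0,4]
R1: Y=0.02421+0.000j on G[2,4]
R2: Y=0.005882+0.000j on G[2,3]
R3: Y=0.9174+0.000j on G[0,3]
L2: Y=0.000-0.8654j on G[1,4]
I1: z[3]−=0.0847, z[4]+=0.0847
C2: Y=0.000+0.0001937j on G[0,1]
C3: Y=0.000+0.006570j on G[2,3]
C4: Y=0.000+0.008656j on G[3,0]
C5: Y=0.000+0.02461j on G[3,4]
R4: Y=0.4878+0.000j on G[2,4]
I2: z[2]−=0.424, z[4]+=0.424
V1: row V3−V0=4.69, i_V1 at 3,0
solve → V1=8.016-3.222j, V2=7.095-3.261j, V3=4.690+0.000j, V4=8.014-3.221j
aux → i_V1=-4.273+0.03782j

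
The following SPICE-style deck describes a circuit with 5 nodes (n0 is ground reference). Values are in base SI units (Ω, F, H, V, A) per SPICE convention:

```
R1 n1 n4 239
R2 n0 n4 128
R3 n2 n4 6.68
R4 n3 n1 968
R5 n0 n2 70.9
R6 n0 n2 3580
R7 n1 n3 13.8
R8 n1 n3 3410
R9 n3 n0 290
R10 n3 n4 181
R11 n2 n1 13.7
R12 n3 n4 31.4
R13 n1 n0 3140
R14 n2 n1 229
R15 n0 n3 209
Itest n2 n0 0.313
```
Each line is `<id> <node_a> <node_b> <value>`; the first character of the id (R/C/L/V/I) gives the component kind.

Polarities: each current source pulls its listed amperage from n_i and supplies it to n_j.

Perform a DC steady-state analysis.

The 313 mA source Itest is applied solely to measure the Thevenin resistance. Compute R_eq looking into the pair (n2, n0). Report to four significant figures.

R_eq = 34.30 Ω

Element admittances at DC:
  Y(R1) = 0.004184 S between n1,n4
  Y(R2) = 0.007812 S between n0,n4
  Y(R3) = 0.1497 S between n2,n4
  Y(R4) = 0.001033 S between n3,n1
  Y(R5) = 0.01410 S between n0,n2
  Y(R6) = 0.0002793 S between n0,n2
  Y(R7) = 0.07246 S between n1,n3
  Y(R8) = 0.0002933 S between n1,n3
  Y(R9) = 0.003448 S between n3,n0
  Y(R10) = 0.005525 S between n3,n4
  Y(R11) = 0.07299 S between n2,n1
  Y(R12) = 0.03185 S between n3,n4
  Y(R13) = 0.0003185 S between n1,n0
  Y(R14) = 0.004367 S between n2,n1
  Y(R15) = 0.004785 S between n0,n3
  Itest: injects 0.313 A into n0 (from n2)
Assemble and solve the 4×4 MNA system:
  V(n1)=-10.04  V(n2)=-10.74  V(n3)=-9.345  V(n4)=-10.04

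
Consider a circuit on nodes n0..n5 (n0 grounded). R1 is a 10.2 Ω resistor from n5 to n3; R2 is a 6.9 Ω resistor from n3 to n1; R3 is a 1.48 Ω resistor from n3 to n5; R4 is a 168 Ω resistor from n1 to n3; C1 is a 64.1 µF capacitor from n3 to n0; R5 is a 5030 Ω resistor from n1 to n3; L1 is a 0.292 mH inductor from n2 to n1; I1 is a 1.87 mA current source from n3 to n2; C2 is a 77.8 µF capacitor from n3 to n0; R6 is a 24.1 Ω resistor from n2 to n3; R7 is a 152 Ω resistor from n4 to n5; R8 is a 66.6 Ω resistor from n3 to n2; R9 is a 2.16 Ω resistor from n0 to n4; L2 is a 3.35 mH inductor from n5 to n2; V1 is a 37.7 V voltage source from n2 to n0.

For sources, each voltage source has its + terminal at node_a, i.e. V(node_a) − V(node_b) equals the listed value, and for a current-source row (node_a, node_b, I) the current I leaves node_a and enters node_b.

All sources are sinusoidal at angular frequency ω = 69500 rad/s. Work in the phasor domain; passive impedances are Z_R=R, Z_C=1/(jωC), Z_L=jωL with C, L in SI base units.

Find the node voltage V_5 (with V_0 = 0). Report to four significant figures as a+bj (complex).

-0.1811-0.4805j V

Element admittances at ω=69500 rad/s:
  Y(R1) = 0.09804+0.000j S between n5,n3
  Y(R2) = 0.1449+0.000j S between n3,n1
  Y(R3) = 0.6757+0.000j S between n3,n5
  Y(R4) = 0.005952+0.000j S between n1,n3
  Y(C1) = 0.000+4.455j S between n3,n0
  Y(R5) = 0.0001988+0.000j S between n1,n3
  Y(L1) = 0.000-0.04928j S between n2,n1
  I1: injects 0.00187 A into n2 (from n3)
  Y(C2) = 0.000+5.407j S between n3,n0
  Y(R6) = 0.04149+0.000j S between n2,n3
  Y(R7) = 0.006579+0.000j S between n4,n5
  Y(R8) = 0.01502+0.000j S between n3,n2
  Y(R9) = 0.4630+0.000j S between n0,n4
  Y(L2) = 0.000-0.004295j S between n5,n2
  V1: constraint V(n2)−V(n0) = 37.7
Assemble and solve the 6×6 MNA system:
  V(n1)=3.538-11.42j  V(n2)=37.70+0.000j  V(n3)=-0.1853-0.2743j  V(n4)=-0.002538-0.006733j  V(n5)=-0.1811-0.4805j
  i(V1)=-2.704+1.831j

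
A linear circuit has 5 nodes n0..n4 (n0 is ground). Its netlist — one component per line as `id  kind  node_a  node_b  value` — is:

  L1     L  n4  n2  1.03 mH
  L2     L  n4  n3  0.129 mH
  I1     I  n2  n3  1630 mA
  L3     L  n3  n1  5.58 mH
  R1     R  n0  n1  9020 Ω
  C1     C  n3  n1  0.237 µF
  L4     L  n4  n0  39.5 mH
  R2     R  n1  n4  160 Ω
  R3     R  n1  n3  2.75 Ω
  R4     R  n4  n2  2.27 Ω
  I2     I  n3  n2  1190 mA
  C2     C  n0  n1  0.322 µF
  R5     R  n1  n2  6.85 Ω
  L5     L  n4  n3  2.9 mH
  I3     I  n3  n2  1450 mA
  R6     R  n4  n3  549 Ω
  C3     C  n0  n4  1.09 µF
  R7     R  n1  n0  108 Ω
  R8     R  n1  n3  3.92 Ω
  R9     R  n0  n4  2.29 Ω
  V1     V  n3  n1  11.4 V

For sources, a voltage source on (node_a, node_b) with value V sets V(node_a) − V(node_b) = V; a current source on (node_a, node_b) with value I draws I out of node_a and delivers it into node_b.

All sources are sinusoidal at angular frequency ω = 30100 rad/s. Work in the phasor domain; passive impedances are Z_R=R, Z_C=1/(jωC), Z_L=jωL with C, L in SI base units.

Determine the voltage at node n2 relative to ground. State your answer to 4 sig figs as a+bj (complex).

Apply KCL at each of the 4 non-ground nodes and solve the resulting linear system.
Node n1: branches {L3, R1, C1, R2, R3, C2, R5, R7, R8, V1} → V_1 = -10.41+2.375j
Node n2: branches {L1, I1, R4, I2, R5, I3} → V_2 = -0.6794+0.6573j
Node n3: branches {L2, I1, L3, C1, R3, I2, L5, I3, R6, R8, V1} → V_3 = 0.9939+2.375j
Node n4: branches {L1, L2, L4, R2, R4, L5, R6, C3, R9} → V_4 = 0.2876+0.1590j
Source currents: i(V1)=-8.661+0.1725j

-0.6794+0.6573j V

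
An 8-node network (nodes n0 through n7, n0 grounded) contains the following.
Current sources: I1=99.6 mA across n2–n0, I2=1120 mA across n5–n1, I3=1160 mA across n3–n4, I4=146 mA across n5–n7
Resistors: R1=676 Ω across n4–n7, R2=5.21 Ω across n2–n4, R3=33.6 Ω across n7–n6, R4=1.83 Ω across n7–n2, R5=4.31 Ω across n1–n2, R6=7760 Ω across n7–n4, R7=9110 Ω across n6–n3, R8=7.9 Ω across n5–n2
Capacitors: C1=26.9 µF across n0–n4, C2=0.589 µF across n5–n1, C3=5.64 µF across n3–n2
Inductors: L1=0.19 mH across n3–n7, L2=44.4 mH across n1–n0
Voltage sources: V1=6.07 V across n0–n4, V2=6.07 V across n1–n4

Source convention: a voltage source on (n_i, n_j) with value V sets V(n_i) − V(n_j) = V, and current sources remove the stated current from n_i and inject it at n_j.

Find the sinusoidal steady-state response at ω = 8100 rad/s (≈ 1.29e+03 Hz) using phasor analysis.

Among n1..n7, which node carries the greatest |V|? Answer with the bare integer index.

Element admittances at ω=8100 rad/s:
  I1: injects 0.0996 A into n0 (from n2)
  Y(R1) = 0.001479+0.000j S between n4,n7
  Y(C1) = 0.000+0.2179j S between n0,n4
  Y(C2) = 0.000+0.004771j S between n5,n1
  Y(R2) = 0.1919+0.000j S between n2,n4
  Y(R3) = 0.02976+0.000j S between n7,n6
  Y(L1) = 0.000-0.6498j S between n3,n7
  I2: injects 1.12 A into n1 (from n5)
  Y(R4) = 0.5464+0.000j S between n7,n2
  Y(R5) = 0.2320+0.000j S between n1,n2
  Y(R6) = 0.0001289+0.000j S between n7,n4
  Y(C3) = 0.000+0.04568j S between n3,n2
  Y(L2) = 0.000-0.002781j S between n1,n0
  Y(R7) = 0.0001098+0.000j S between n6,n3
  I3: injects 1.16 A into n4 (from n3)
  Y(R8) = 0.1266+0.000j S between n5,n2
  I4: injects 0.146 A into n7 (from n5)
  V1: constraint V(n0)−V(n4) = 6.07
  V2: constraint V(n1)−V(n4) = 6.07
Assemble and solve the 9×9 MNA system:
  V(n1)=0.000+0.000j  V(n2)=-8.335+0.2045j  V(n3)=-10.47-1.525j  V(n4)=-6.070+0.000j  V(n5)=-18.30+0.8943j  V(n6)=-10.32+0.3751j  V(n7)=-10.32+0.3822j
  i(V1)=0.09960-1.323j  i(V2)=-0.8181-0.03987j

5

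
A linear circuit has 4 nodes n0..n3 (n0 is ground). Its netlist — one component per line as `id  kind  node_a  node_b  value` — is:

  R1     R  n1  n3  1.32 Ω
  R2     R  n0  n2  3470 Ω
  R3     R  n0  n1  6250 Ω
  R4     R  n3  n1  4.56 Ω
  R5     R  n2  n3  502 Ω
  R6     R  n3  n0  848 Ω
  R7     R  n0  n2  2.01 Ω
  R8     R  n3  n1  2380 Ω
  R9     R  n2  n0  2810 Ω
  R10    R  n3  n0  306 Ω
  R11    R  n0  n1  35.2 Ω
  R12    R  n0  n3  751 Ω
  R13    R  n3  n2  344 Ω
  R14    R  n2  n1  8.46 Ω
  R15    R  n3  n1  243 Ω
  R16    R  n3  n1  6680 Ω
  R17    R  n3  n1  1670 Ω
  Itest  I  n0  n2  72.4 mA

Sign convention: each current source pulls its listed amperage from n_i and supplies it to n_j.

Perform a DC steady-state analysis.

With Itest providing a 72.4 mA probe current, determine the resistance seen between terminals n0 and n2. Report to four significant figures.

R_eq = 1.905 Ω

Element admittances at DC:
  Y(R1) = 0.7576 S between n1,n3
  Y(R2) = 0.0002882 S between n0,n2
  Y(R3) = 0.0001600 S between n0,n1
  Y(R4) = 0.2193 S between n3,n1
  Y(R5) = 0.001992 S between n2,n3
  Y(R6) = 0.001179 S between n3,n0
  Y(R7) = 0.4975 S between n0,n2
  Y(R8) = 0.0004202 S between n3,n1
  Y(R9) = 0.0003559 S between n2,n0
  Y(R10) = 0.003268 S between n3,n0
  Y(R11) = 0.02841 S between n0,n1
  Y(R12) = 0.001332 S between n0,n3
  Y(R13) = 0.002907 S between n3,n2
  Y(R14) = 0.1182 S between n2,n1
  Y(R15) = 0.004115 S between n3,n1
  Y(R16) = 0.0001497 S between n3,n1
  Y(R17) = 0.0005988 S between n3,n1
  Itest: injects 0.0724 A into n2 (from n0)
Assemble and solve the 3×3 MNA system:
  V(n1)=0.1079  V(n2)=0.1379  V(n3)=0.1074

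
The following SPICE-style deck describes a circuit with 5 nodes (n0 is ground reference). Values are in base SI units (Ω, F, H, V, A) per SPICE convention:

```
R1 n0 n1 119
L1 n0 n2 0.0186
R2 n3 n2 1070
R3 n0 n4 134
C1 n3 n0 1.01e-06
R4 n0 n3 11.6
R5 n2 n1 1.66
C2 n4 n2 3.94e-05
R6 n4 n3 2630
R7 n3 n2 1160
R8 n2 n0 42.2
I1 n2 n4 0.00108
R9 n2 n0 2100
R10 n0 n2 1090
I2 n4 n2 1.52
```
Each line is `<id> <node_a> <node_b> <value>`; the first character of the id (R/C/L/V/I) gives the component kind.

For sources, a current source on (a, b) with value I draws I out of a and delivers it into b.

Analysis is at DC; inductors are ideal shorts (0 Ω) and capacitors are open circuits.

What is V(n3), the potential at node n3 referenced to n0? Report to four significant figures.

-0.8333 V

Element admittances at DC:
  Y(R1) = 0.008403 S between n0,n1
  L1: short n0↔n2 (DC inductor)
  Y(R2) = 0.0009346 S between n3,n2
  Y(R3) = 0.007463 S between n0,n4
  Y(C1) = 0.000 S between n3,n0
  Y(R4) = 0.08621 S between n0,n3
  Y(R5) = 0.6024 S between n2,n1
  Y(C2) = 0.000 S between n4,n2
  Y(R6) = 0.0003802 S between n4,n3
  Y(R7) = 0.0008621 S between n3,n2
  Y(R8) = 0.02370 S between n2,n0
  I1: injects 0.00108 A into n4 (from n2)
  Y(R9) = 0.0004762 S between n2,n0
  Y(R10) = 0.0009174 S between n0,n2
  I2: injects 1.52 A into n2 (from n4)
Assemble and solve the 5×5 MNA system:
  V(n1)=0.000  V(n2)=0.000  V(n3)=-0.8333  V(n4)=-193.7
  i(L1)=-1.517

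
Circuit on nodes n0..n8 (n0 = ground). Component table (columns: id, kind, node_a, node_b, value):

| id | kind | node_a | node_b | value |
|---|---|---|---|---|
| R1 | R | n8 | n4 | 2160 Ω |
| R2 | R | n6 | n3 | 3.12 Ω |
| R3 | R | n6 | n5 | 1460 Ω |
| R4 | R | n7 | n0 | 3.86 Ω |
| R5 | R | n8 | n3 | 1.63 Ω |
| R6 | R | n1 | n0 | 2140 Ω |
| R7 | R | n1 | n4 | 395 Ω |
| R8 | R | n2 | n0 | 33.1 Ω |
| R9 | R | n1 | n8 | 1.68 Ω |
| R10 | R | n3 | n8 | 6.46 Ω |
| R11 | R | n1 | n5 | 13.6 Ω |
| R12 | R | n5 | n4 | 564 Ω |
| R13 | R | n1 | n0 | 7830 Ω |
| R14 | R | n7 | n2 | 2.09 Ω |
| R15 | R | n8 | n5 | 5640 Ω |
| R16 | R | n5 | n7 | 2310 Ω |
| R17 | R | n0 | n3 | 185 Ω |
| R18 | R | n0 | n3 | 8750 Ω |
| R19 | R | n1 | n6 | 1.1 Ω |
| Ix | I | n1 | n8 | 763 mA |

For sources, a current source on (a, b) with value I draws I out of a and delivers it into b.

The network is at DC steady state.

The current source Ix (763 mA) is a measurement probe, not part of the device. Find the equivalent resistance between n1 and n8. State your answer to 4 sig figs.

R_eq = 1.286 Ω

Apply KCL at each of the 8 non-ground nodes and solve the resulting linear system.
Node n1: branches {R6, R7, R9, R11, R13, R19, Ix} → V_1 = -0.6324
Node n2: branches {R8, R14} → V_2 = -0.0008805
Node n3: branches {R2, R5, R10, R17, R18} → V_3 = 0.1169
Node n4: branches {R1, R7, R12} → V_4 = -0.5335
Node n5: branches {R3, R11, R12, R15, R16} → V_5 = -0.6226
Node n6: branches {R2, R3, R19} → V_6 = -0.4372
Node n7: branches {R4, R14, R16} → V_7 = -0.0009361
Node n8: branches {R1, R5, R9, R10, R15, Ix} → V_8 = 0.3489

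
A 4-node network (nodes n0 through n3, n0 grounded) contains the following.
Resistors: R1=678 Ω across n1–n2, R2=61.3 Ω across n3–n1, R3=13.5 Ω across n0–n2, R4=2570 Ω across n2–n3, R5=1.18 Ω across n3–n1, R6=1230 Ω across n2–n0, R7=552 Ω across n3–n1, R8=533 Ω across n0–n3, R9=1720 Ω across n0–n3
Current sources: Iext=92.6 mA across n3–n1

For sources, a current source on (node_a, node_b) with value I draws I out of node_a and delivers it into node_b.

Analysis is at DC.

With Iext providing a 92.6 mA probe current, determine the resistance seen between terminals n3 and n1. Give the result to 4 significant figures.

R_eq = 1.154 Ω

MNA unknowns: 3 node voltages V₁..V_3
R1: Y=0.001475 on G[1,2]
R2: Y=0.01631 on G[3,1]
R3: Y=0.07407 on G[0,2]
R4: Y=0.0003891 on G[2,3]
R5: Y=0.8475 on G[3,1]
R6: Y=0.0008130 on G[2,0]
R7: Y=0.001812 on G[3,1]
R8: Y=0.001876 on G[0,3]
R9: Y=0.0005814 on G[0,3]
Iext: z[3]−=0.0926, z[1]+=0.0926
solve → V1=0.07090, V2=0.001180, V3=-0.03596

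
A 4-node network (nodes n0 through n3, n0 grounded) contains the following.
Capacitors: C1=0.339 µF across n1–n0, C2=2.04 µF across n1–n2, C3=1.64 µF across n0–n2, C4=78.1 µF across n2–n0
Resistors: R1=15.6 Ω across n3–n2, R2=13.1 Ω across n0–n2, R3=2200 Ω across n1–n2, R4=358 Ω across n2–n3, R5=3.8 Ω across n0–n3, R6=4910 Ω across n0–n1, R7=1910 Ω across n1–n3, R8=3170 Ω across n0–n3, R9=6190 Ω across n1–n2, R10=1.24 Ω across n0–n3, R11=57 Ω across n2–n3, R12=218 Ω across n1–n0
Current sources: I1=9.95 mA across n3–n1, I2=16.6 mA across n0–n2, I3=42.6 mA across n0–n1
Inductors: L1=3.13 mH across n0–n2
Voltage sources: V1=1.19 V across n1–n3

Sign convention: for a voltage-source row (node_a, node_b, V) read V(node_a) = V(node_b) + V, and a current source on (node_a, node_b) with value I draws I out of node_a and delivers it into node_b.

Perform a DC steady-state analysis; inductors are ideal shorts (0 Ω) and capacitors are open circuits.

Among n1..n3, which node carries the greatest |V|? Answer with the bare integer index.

MNA unknowns: 3 node voltages V₁..V_3 plus 2 source currents (L1, V1)
C1: Y=0.000 on G[1,0]
C2: Y=0.000 on G[1,2]
R1: Y=0.06410 on G[3,2]
R2: Y=0.07634 on G[0,2]
I1: z[3]−=0.00995, z[1]+=0.00995
R3: Y=0.0004545 on G[1,2]
R4: Y=0.002793 on G[2,3]
R5: Y=0.2632 on G[0,3]
R6: Y=0.0002037 on G[0,1]
R7: Y=0.0005236 on G[1,3]
R8: Y=0.0003155 on G[0,3]
C3: Y=0.000 on G[0,2]
R9: Y=0.0001616 on G[1,2]
C4: Y=0.000 on G[2,0]
I2: z[0]−=0.0166, z[2]+=0.0166
R10: Y=0.8065 on G[0,3]
R11: Y=0.01754 on G[2,3]
I3: z[0]−=0.0426, z[1]+=0.0426
L1: row V0−V2=0, i_L1 at 0,2
R12: Y=0.004587 on G[1,0]
V1: row V1−V3=1.19, i_V1 at 1,3
solve → V1=1.221, V2=0.000, V3=0.03118
aux → i_L1=-0.01999, i_V1=0.04532

1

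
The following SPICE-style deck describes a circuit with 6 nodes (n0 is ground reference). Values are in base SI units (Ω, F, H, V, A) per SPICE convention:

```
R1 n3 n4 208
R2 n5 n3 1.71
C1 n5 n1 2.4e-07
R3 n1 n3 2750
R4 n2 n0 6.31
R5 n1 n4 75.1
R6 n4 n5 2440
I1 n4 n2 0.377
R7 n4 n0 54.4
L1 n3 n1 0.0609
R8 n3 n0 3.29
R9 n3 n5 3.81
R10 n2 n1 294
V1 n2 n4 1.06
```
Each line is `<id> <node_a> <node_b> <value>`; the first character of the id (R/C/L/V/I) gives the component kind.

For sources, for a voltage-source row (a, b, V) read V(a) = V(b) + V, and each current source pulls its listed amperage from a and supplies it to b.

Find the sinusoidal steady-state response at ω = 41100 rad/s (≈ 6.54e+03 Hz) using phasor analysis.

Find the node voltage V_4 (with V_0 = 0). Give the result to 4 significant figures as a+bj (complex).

MNA unknowns: 5 node voltages V₁..V_5 plus 1 source current (V1)
R1: Y=0.004808+0.000j on G[3,4]
R2: Y=0.5848+0.000j on G[5,3]
C1: Y=0.000+0.009864j on G[5,1]
R3: Y=0.0003636+0.000j on G[1,3]
R4: Y=0.1585+0.000j on G[2,0]
R5: Y=0.01332+0.000j on G[1,4]
R6: Y=0.0004098+0.000j on G[4,5]
I1: z[4]−=0.377, z[2]+=0.377
R7: Y=0.01838+0.000j on G[4,0]
L1: Y=0.000-0.0003995j on G[3,1]
R8: Y=0.3040+0.000j on G[3,0]
R9: Y=0.2625+0.000j on G[3,5]
R10: Y=0.003401+0.000j on G[2,1]
V1: row V2−V4=1.06, i_V1 at 2,4
solve → V1=-0.5065+0.2873j, V2=0.1536+0.02379j, V3=-0.02525-0.01384j, V4=-0.9064+0.02379j, V5=-0.02925-0.01938j
aux → i_V1=0.3504-0.002873j

-0.9064+0.02379j V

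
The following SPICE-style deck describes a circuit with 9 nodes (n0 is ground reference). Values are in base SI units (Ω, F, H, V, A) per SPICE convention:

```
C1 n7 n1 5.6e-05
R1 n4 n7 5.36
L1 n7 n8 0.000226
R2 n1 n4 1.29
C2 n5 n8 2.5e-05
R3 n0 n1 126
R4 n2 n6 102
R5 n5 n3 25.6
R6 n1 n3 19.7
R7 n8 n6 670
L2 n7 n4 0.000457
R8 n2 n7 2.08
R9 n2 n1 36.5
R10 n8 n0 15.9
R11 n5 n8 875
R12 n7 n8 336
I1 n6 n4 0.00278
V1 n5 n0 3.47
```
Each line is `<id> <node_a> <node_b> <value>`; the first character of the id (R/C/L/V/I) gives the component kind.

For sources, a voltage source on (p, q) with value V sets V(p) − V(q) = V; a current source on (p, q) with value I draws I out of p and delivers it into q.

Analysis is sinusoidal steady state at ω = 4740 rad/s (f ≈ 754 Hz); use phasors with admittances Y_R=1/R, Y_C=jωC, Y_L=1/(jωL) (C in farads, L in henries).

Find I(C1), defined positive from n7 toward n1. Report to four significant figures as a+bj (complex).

MNA unknowns: 8 node voltages V₁..V_8 plus 1 source current (V1)
C1: Y=0.000+0.2654j on G[7,1]
R1: Y=0.1866+0.000j on G[4,7]
L1: Y=0.000-0.9335j on G[7,8]
R2: Y=0.7752+0.000j on G[1,4]
C2: Y=0.000+0.1185j on G[5,8]
R3: Y=0.007937+0.000j on G[0,1]
R4: Y=0.009804+0.000j on G[2,6]
R5: Y=0.03906+0.000j on G[5,3]
R6: Y=0.05076+0.000j on G[1,3]
R7: Y=0.001493+0.000j on G[8,6]
L2: Y=0.000-0.4616j on G[7,4]
R8: Y=0.4808+0.000j on G[2,7]
R9: Y=0.02740+0.000j on G[2,1]
R10: Y=0.06289+0.000j on G[8,0]
R11: Y=0.001143+0.000j on G[5,8]
R12: Y=0.002976+0.000j on G[7,8]
I1: z[6]−=0.00278, z[4]+=0.00278
V1: row V5−V0=3.47, i_V1 at 5,0
solve → V1=2.512+1.177j, V2=2.506+1.288j, V3=2.929+0.6651j, V4=2.551+1.219j, V5=3.470+0.000j, V6=2.256+1.289j, V7=2.511+1.294j, V8=2.473+1.293j
aux → i_V1=-0.1755-0.09066j

-0.03120-0.0003103j A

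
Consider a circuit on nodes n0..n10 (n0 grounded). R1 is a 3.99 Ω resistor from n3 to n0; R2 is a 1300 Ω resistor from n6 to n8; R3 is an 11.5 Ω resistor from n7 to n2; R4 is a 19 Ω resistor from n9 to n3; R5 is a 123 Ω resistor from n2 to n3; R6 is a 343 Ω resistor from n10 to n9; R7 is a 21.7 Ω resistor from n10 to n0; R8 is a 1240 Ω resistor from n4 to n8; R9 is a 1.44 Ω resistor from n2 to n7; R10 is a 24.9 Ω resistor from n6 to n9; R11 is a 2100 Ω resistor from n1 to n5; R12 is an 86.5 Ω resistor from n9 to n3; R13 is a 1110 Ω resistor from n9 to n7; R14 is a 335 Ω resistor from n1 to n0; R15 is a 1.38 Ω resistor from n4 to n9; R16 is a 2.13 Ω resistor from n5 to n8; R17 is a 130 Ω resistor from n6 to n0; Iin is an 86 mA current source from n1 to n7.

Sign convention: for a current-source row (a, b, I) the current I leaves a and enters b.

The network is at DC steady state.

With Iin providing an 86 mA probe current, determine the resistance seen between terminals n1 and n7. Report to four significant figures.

MNA unknowns: 10 node voltages V₁..V_10
R1: Y=0.2506 on G[3,0]
R2: Y=0.0007692 on G[6,8]
R3: Y=0.08696 on G[7,2]
R4: Y=0.05263 on G[9,3]
R5: Y=0.008130 on G[2,3]
R6: Y=0.002915 on G[10,9]
R7: Y=0.04608 on G[10,0]
R8: Y=0.0008065 on G[4,8]
R9: Y=0.6944 on G[2,7]
R10: Y=0.04016 on G[6,9]
R11: Y=0.0004762 on G[1,5]
R12: Y=0.01156 on G[9,3]
R13: Y=0.0009009 on G[9,7]
R14: Y=0.002985 on G[1,0]
R15: Y=0.7246 on G[4,9]
R16: Y=0.4695 on G[5,8]
R17: Y=0.007692 on G[6,0]
Iin: z[1]−=0.086, z[7]+=0.086
solve → V1=-25.65, V2=9.808, V3=0.2988, V4=0.2544, V5=-5.821, V6=0.1239, V7=9.907, V8=-5.801, V9=0.2611, V10=0.01554

R_eq = 413.4 Ω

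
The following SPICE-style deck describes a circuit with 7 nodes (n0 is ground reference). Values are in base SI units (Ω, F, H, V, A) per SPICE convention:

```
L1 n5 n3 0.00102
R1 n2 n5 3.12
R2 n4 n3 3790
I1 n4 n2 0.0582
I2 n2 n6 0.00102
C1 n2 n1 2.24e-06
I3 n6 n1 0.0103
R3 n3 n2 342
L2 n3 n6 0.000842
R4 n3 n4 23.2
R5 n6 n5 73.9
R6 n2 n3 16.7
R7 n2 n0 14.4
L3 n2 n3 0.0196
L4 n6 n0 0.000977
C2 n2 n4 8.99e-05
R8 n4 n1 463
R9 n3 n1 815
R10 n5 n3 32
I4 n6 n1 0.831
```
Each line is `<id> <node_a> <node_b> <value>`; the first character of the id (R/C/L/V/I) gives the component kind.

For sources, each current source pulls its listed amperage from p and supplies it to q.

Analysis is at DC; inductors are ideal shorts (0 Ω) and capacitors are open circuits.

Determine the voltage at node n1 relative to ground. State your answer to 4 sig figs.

Element admittances at DC:
  L1: short n5↔n3 (DC inductor)
  Y(R1) = 0.3205 S between n2,n5
  Y(R2) = 0.0002639 S between n4,n3
  I1: injects 0.0582 A into n2 (from n4)
  I2: injects 0.00102 A into n6 (from n2)
  Y(C1) = 0.000 S between n2,n1
  I3: injects 0.0103 A into n1 (from n6)
  Y(R3) = 0.002924 S between n3,n2
  L2: short n3↔n6 (DC inductor)
  Y(R4) = 0.04310 S between n3,n4
  Y(R5) = 0.01353 S between n6,n5
  Y(R6) = 0.05988 S between n2,n3
  Y(R7) = 0.06944 S between n2,n0
  L3: short n2↔n3 (DC inductor)
  L4: short n6↔n0 (DC inductor)
  Y(C2) = 0.000 S between n2,n4
  Y(R8) = 0.002160 S between n4,n1
  Y(R9) = 0.001227 S between n3,n1
  Y(R10) = 0.03125 S between n5,n3
  I4: injects 0.831 A into n1 (from n6)
Assemble and solve the 10×10 MNA system:
  V(n1)=255.3  V(n2)=0.000  V(n3)=0.000  V(n4)=10.83  V(n5)=0.000  V(n6)=0.000
  i(L1)=0.000  i(L2)=0.8403  i(L3)=0.05718  i(L4)=0.000

255.3 V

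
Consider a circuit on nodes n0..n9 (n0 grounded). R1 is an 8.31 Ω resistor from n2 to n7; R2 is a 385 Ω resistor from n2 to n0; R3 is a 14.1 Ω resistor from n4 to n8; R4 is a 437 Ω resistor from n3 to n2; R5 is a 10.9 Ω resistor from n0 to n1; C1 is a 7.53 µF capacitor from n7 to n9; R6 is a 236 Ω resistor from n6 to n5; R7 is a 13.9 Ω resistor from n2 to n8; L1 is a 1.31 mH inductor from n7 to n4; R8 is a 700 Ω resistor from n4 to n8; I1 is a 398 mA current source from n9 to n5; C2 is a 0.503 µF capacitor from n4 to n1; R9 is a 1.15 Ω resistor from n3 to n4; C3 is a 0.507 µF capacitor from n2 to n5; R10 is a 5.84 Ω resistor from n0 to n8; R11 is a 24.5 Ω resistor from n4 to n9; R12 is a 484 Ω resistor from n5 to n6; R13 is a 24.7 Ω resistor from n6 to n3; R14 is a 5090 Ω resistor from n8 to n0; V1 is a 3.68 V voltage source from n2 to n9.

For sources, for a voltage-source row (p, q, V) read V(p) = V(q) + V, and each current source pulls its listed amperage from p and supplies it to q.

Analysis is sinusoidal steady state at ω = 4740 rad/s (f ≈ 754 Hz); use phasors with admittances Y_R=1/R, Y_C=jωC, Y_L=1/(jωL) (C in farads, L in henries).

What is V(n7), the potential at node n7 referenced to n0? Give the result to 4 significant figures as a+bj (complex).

MNA unknowns: 9 node voltages V₁..V_9 plus 1 source current (V1)
R1: Y=0.1203+0.000j on G[2,7]
R2: Y=0.002597+0.000j on G[2,0]
R3: Y=0.07092+0.000j on G[4,8]
R4: Y=0.002288+0.000j on G[3,2]
R5: Y=0.09174+0.000j on G[0,1]
C1: Y=0.000+0.03569j on G[7,9]
R6: Y=0.004237+0.000j on G[6,5]
R7: Y=0.07194+0.000j on G[2,8]
L1: Y=0.000-0.1610j on G[7,4]
R8: Y=0.001429+0.000j on G[4,8]
I1: z[9]−=0.398, z[5]+=0.398
C2: Y=0.000+0.002384j on G[4,1]
R9: Y=0.8696+0.000j on G[3,4]
C3: Y=0.000+0.002403j on G[2,5]
R10: Y=0.1712+0.000j on G[0,8]
R11: Y=0.04082+0.000j on G[4,9]
R12: Y=0.002066+0.000j on G[5,6]
R13: Y=0.04049+0.000j on G[6,3]
R14: Y=0.0001965+0.000j on G[8,0]
V1: row V2−V9=3.68, i_V1 at 2,9
solve → V1=0.01461+0.01013j, V2=-0.4135+0.4984j, V3=0.7805-0.7194j, V4=0.4043-0.5522j, V5=61.24-27.89j, V6=8.926-4.379j, V7=0.004305-1.252j, V8=-0.001556-0.01297j, V9=-4.093+0.4984j
aux → i_V1=0.1519-0.1034j

0.004305-1.252j V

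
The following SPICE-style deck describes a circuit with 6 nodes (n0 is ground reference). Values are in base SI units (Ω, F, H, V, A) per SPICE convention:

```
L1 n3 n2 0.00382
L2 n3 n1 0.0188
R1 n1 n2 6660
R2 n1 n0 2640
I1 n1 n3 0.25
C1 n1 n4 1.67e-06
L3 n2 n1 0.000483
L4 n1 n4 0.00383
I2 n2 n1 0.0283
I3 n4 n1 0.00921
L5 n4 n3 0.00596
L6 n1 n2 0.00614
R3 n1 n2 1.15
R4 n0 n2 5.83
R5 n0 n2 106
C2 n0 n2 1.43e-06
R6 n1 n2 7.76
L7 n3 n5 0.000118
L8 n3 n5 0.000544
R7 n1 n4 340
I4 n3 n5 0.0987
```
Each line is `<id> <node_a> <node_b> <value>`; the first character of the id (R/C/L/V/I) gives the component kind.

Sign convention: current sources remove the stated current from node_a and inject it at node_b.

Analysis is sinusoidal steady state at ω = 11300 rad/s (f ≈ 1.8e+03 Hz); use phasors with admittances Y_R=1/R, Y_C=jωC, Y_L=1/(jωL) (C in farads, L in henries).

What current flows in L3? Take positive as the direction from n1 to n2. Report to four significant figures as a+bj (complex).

Element admittances at ω=11300 rad/s:
  Y(L1) = 0.000-0.02317j S between n3,n2
  Y(L2) = 0.000-0.004707j S between n3,n1
  Y(R1) = 0.0001502+0.000j S between n1,n2
  Y(R2) = 0.0003788+0.000j S between n1,n0
  I1: injects 0.25 A into n3 (from n1)
  Y(C1) = 0.000+0.01887j S between n1,n4
  Y(L3) = 0.000-0.1832j S between n2,n1
  Y(L4) = 0.000-0.02311j S between n1,n4
  I2: injects 0.0283 A into n1 (from n2)
  I3: injects 0.00921 A into n1 (from n4)
  Y(L5) = 0.000-0.01485j S between n4,n3
  Y(L6) = 0.000-0.01441j S between n1,n2
  Y(R3) = 0.8696+0.000j S between n1,n2
  Y(R4) = 0.1715+0.000j S between n0,n2
  Y(R5) = 0.009434+0.000j S between n0,n2
  Y(C2) = 0.000+0.01616j S between n0,n2
  Y(R6) = 0.1289+0.000j S between n1,n2
  Y(L7) = 0.000-0.7500j S between n3,n5
  Y(L8) = 0.000-0.1627j S between n3,n5
  Y(R7) = 0.002941+0.000j S between n1,n4
  I4: injects 0.0987 A into n5 (from n3)
Assemble and solve the 5×5 MNA system:
  V(n1)=-0.1458-0.02067j  V(n2)=0.0003065+1.589e-05j  V(n3)=0.3545+7.697j  V(n4)=1.066+5.315j  V(n5)=0.3545+7.805j

-0.003790+0.02676j A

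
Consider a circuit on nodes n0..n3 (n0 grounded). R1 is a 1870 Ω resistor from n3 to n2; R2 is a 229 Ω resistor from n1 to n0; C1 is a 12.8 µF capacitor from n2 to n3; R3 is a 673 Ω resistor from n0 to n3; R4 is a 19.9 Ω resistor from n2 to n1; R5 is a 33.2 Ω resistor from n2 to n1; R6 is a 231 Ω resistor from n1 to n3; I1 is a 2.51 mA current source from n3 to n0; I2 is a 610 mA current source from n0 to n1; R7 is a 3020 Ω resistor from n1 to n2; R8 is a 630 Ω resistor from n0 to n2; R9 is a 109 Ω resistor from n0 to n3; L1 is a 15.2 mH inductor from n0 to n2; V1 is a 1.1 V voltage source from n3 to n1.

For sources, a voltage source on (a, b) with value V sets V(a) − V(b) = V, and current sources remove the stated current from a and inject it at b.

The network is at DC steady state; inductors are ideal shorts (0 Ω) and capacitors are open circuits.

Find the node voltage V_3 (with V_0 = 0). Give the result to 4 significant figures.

7.283 V

Element admittances at DC:
  Y(R1) = 0.0005348 S between n3,n2
  Y(R2) = 0.004367 S between n1,n0
  Y(C1) = 0.000 S between n2,n3
  Y(R3) = 0.001486 S between n0,n3
  Y(R4) = 0.05025 S between n2,n1
  Y(R5) = 0.03012 S between n2,n1
  Y(R6) = 0.004329 S between n1,n3
  I1: injects 0.00251 A into n0 (from n3)
  I2: injects 0.61 A into n1 (from n0)
  Y(R7) = 0.0003311 S between n1,n2
  Y(R8) = 0.001587 S between n0,n2
  Y(R9) = 0.009174 S between n0,n3
  L1: short n0↔n2 (DC inductor)
  V1: constraint V(n3)−V(n1) = 1.1
Assemble and solve the 5×5 MNA system:
  V(n1)=6.183  V(n2)=0.000  V(n3)=7.283
  i(L1)=-0.5029  i(V1)=-0.08880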